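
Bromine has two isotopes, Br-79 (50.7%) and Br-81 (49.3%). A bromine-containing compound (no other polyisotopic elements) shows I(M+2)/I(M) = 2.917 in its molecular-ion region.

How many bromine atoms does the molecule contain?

3

With n Br atoms, P(M+2)/P(M) = C(n,1)·p^(n−1)q / p^n = n·q/p = n · 0.493/0.507.
n = 2.917 × 0.507/0.493 = 3.00 ≈ 3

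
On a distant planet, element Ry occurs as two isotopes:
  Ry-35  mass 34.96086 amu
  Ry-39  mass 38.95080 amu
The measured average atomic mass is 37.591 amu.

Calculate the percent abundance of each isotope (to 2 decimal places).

With x = fraction of Ry-35 (so Ry-39 is 1 − x):
34.96086·x + 38.95080·(1 − x) = 37.591
(34.96086 − 38.95080)·x = 37.591 − 38.95080
x = -1.35980 / -3.98994 = 0.34081 → 34.08% Ry-35, 65.92% Ry-39.

Ry-35: 34.08%, Ry-39: 65.92%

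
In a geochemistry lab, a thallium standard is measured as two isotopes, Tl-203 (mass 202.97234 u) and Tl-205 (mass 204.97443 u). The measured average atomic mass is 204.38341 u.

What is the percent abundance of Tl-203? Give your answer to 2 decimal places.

29.52%

With x = fraction of Tl-203 (so Tl-205 is 1 − x):
202.97234·x + 204.97443·(1 − x) = 204.38341
(202.97234 − 204.97443)·x = 204.38341 − 204.97443
x = -0.59102 / -2.00209 = 0.29520 → 29.52% Tl-203, 70.48% Tl-205.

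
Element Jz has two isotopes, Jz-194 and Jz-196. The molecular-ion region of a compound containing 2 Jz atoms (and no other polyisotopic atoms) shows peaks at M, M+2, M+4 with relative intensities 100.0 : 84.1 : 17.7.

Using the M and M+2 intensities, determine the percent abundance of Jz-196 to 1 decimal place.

If p is the fraction of Jz that is Jz-194, then I(M+2)/I(M) = [C(2,1)·p^1·(1−p)] / p^2 = 2·(1−p)/p = 84.1/100.0 = 0.8410
(1−p)/p = 0.8410/2 = 0.4205  ⇒  p = 1/(1 + 0.4205) = 0.7040
Jz-194: 70.4%, Jz-196: 29.6%.

29.6%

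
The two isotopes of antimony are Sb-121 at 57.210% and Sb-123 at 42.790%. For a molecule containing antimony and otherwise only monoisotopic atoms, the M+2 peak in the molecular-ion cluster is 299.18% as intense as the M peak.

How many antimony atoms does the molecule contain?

For n independent Sb atoms, I(M+2)/I(M) = n · (abundance Sb-123) / (abundance Sb-121) = n · 0.42790/0.57210.
n = 2.9918 × 0.57210/0.42790 = 4.00 ≈ 4

4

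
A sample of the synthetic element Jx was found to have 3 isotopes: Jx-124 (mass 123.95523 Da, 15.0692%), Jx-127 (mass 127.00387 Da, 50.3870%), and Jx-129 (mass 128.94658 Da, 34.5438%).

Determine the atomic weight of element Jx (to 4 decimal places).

127.2156 Da

The abundance-weighted mean is 0.150692 × 123.95523 + 0.503870 × 127.00387 + 0.345438 × 128.94658
= 18.679062 + 63.993440 + 44.543049 = 127.215551 Da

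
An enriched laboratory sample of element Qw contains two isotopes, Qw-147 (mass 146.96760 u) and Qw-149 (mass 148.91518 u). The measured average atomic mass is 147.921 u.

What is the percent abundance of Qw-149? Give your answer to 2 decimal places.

48.95%

With x = fraction of Qw-147 (so Qw-149 is 1 − x):
146.96760·x + 148.91518·(1 − x) = 147.921
(146.96760 − 148.91518)·x = 147.921 − 148.91518
x = -0.99418 / -1.94758 = 0.51047 → 51.05% Qw-147, 48.95% Qw-149.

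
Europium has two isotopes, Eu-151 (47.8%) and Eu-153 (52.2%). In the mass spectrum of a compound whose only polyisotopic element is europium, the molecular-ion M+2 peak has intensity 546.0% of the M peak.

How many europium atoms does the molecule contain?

5

For n independent Eu atoms, I(M+2)/I(M) = n · (abundance Eu-153) / (abundance Eu-151) = n · 0.522/0.478.
n = 5.460 × 0.478/0.522 = 5.00 ≈ 5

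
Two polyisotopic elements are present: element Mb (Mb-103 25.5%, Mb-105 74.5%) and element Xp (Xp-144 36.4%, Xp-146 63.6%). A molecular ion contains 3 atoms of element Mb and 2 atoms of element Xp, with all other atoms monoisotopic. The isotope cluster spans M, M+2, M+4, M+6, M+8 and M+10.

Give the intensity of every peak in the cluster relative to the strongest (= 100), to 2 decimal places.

0.60 : 7.42 : 35.86 : 85.40 : 100.00 : 46.05

Element Mb pattern (n=3): 0.01658138 : 0.14533087 : 0.42459412 : 0.41349362
Element Xp pattern (n=2): 0.132496 : 0.463008 : 0.404496
Convolve the two distributions (both contribute in 2-u steps):
  M: 0.01658138×0.132496 = 0.002197
  M+2: 0.01658138×0.463008 + 0.14533087×0.132496 = 0.026933
  M+4: 0.01658138×0.404496 + 0.14533087×0.463008 + 0.42459412×0.132496 = 0.130253
  M+6: 0.14533087×0.404496 + 0.42459412×0.463008 + 0.41349362×0.132496 = 0.310162
  M+8: 0.42459412×0.404496 + 0.41349362×0.463008 = 0.363197
  M+10: 0.41349362×0.404496 = 0.167257
Scale to base peak (0.363197) = 100: 0.60 : 7.42 : 35.86 : 85.40 : 100.00 : 46.05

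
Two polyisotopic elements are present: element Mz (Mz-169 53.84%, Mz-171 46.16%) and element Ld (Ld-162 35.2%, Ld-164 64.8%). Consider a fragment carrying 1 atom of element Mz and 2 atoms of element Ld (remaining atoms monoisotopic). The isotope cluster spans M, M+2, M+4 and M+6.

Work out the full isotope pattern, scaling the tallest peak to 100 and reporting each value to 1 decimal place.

Element Mz pattern (n=1): 0.5384 : 0.4616
Element Ld pattern (n=2): 0.123904 : 0.456192 : 0.419904
Convolve the two distributions (both contribute in 2-u steps):
  M: 0.5384×0.123904 = 0.066710
  M+2: 0.5384×0.456192 + 0.4616×0.123904 = 0.302808
  M+4: 0.5384×0.419904 + 0.4616×0.456192 = 0.436655
  M+6: 0.4616×0.419904 = 0.193828
Scale to base peak (0.436655) = 100: 15.3 : 69.3 : 100.0 : 44.4

15.3 : 69.3 : 100.0 : 44.4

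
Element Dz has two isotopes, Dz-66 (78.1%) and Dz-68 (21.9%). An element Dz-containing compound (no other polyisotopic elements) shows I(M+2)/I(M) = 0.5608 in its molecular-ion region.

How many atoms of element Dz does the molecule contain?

For n independent Dz atoms, I(M+2)/I(M) = n · (abundance Dz-68) / (abundance Dz-66) = n · 0.219/0.781.
n = 0.5608 × 0.781/0.219 = 2.00 ≈ 2

2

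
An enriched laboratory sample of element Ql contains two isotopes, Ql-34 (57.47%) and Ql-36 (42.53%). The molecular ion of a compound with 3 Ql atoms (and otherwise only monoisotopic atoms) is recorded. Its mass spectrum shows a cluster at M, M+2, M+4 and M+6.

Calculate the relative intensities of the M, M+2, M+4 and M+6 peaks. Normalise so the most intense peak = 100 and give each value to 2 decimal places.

The 3 Ql atoms are independent, so intensities follow the terms of (0.5747 + 0.4253)^3.
P(M) = 0.5747^3 = 0.189812
P(M+2) = 3 × 0.5747^2 × 0.4253^1 = 0.421404
P(M+4) = 3 × 0.5747^1 × 0.4253^2 = 0.311855
P(M+6) = 0.4253^3 = 0.076928
The M+2 peak is largest (0.421404); scaling to 100 gives 45.04 : 100.00 : 74.00 : 18.26.

45.04 : 100.00 : 74.00 : 18.26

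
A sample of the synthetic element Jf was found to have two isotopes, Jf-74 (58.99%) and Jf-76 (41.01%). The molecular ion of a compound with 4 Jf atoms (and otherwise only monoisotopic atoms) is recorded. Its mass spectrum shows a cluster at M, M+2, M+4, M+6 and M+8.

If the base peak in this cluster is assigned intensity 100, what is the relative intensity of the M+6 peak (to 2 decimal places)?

Term probabilities: M 0.1211, M+2 0.3367, M+4 0.3511, M+6 0.1627, M+8 0.0283. Base peak = M+4.
P(M+4) = C(4,2) × 0.5899^2 × 0.4101^2 = 6 × 0.34798201 × 0.16818201 = 0.351146 (base)
P(M+6) = C(4,3) × 0.5899^1 × 0.4101^3 = 4 × 0.5899 × 0.06897144 = 0.162745
Relative intensity = 0.162745 / 0.351146 × 100 = 46.35

46.35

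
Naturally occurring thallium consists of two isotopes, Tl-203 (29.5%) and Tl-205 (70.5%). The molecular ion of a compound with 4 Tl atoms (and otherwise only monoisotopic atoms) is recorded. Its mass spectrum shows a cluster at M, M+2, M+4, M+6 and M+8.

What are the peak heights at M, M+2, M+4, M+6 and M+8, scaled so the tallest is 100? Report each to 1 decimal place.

1.8 : 17.5 : 62.8 : 100.0 : 59.7

Expanding (0.295 + 0.705)^4:
P(M) = 0.295^4 = 0.007573
P(M+2) = 4 × 0.295^3 × 0.705^1 = 0.072396
P(M+4) = 6 × 0.295^2 × 0.705^2 = 0.259522
P(M+6) = 4 × 0.295^1 × 0.705^3 = 0.413475
P(M+8) = 0.705^4 = 0.247034
The M+6 peak is largest (0.413475); scaling to 100 gives 1.8 : 17.5 : 62.8 : 100.0 : 59.7.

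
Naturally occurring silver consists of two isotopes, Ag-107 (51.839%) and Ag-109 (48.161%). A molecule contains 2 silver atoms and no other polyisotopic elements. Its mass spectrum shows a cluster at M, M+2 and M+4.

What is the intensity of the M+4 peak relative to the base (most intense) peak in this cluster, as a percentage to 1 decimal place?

46.5%

Binomial terms of (0.51839 + 0.48161)^2: M 0.2687, M+2 0.4993, M+4 0.2319 → M+2 is the base peak.
P(M+2) = C(2,1) × 0.51839^1 × 0.48161^1 = 2 × 0.51839 × 0.48161 = 0.499324 (base)
P(M+4) = C(2,2) × 0.51839^0 × 0.48161^2 = 1 × 1.0000 × 0.23194819 = 0.231948
Relative intensity = 0.231948 / 0.499324 × 100 = 46.5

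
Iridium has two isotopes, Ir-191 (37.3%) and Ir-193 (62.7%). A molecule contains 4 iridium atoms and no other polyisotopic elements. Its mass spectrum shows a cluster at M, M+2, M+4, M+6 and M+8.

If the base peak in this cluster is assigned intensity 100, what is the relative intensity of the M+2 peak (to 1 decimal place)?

Term probabilities: M 0.0194, M+2 0.1302, M+4 0.3282, M+6 0.3678, M+8 0.1546. Base peak = M+6.
P(M+6) = C(4,3) × 0.373^1 × 0.627^3 = 4 × 0.3730 × 0.24649188 = 0.367766 (base)
P(M+2) = C(4,1) × 0.373^3 × 0.627^1 = 4 × 0.05189512 × 0.6270 = 0.130153
Relative intensity = 0.130153 / 0.367766 × 100 = 35.4

35.4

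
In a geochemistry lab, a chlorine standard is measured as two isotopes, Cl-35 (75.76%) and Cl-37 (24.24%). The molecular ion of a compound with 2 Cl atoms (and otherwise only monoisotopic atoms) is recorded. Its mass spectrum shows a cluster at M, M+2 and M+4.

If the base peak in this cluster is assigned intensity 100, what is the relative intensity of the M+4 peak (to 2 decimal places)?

10.24

Binomial terms of (0.7576 + 0.2424)^2: M 0.5740, M+2 0.3673, M+4 0.0588 → M is the base peak.
P(M) = C(2,0) × 0.7576^2 × 0.2424^0 = 1 × 0.57395776 × 1.0000 = 0.573958 (base)
P(M+4) = C(2,2) × 0.7576^0 × 0.2424^2 = 1 × 1.0000 × 0.05875776 = 0.058758
Relative intensity = 0.058758 / 0.573958 × 100 = 10.24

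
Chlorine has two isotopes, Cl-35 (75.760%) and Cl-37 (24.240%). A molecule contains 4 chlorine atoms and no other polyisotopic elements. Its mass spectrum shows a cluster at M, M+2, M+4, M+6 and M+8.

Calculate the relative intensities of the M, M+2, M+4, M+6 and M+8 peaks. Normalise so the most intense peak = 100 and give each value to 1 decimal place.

The 4 Cl atoms are independent, so intensities follow the terms of (0.75760 + 0.24240)^4.
P(M) = 0.75760^4 = 0.329428
P(M+2) = 4 × 0.75760^3 × 0.24240^1 = 0.421612
P(M+4) = 6 × 0.75760^2 × 0.24240^2 = 0.202347
P(M+6) = 4 × 0.75760^1 × 0.24240^3 = 0.043162
P(M+8) = 0.24240^4 = 0.003452
The M+2 peak is largest (0.421612); scaling to 100 gives 78.1 : 100.0 : 48.0 : 10.2 : 0.8.

78.1 : 100.0 : 48.0 : 10.2 : 0.8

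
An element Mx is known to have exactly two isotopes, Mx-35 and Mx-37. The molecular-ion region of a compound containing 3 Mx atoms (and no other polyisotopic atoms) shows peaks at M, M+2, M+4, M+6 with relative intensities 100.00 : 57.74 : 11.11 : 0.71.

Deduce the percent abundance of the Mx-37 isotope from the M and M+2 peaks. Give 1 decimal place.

16.1%

Write p for the Mx-35 fraction. I(M+2)/I(M) = [C(3,1)·p^2·(1−p)] / p^3 = 3·(1−p)/p = 57.74/100.00 = 0.5774
(1−p)/p = 0.5774/3 = 0.1925  ⇒  p = 1/(1 + 0.1925) = 0.8386
Mx-35: 83.9%, Mx-37: 16.1%.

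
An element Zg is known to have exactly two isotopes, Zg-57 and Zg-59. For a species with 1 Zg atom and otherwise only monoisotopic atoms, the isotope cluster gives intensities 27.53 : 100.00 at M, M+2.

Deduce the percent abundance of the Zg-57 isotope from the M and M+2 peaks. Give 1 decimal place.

If p is the fraction of Zg that is Zg-57, then I(M+2)/I(M) = [C(1,1)·p^0·(1−p)] / p^1 = 1·(1−p)/p = 100.00/27.53 = 3.6324
(1−p)/p = 3.6324/1 = 3.6324  ⇒  p = 1/(1 + 3.6324) = 0.2159
Zg-57: 21.6%, Zg-59: 78.4%.

21.6%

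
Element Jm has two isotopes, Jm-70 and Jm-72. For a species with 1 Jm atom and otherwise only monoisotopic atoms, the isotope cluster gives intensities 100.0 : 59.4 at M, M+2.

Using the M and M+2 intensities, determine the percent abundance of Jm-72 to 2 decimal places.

If p is the fraction of Jm that is Jm-70, then I(M+2)/I(M) = [C(1,1)·p^0·(1−p)] / p^1 = 1·(1−p)/p = 59.4/100.0 = 0.5940
(1−p)/p = 0.5940/1 = 0.5940  ⇒  p = 1/(1 + 0.5940) = 0.6274
Jm-70: 62.74%, Jm-72: 37.26%.

37.26%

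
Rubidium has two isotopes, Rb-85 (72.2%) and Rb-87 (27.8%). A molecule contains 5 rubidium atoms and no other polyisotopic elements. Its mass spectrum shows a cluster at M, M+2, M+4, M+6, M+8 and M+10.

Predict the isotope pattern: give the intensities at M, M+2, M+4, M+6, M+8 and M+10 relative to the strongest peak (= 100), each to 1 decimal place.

Each Rb atom is independently Rb-85 (p = 0.722) or Rb-87 (q = 0.278); the cluster is the binomial expansion (p + q)^5.
P(M) = 0.722^5 = 0.196194
P(M+2) = 5 × 0.722^4 × 0.278^1 = 0.377714
P(M+4) = 10 × 0.722^3 × 0.278^2 = 0.290872
P(M+6) = 10 × 0.722^2 × 0.278^3 = 0.111998
P(M+8) = 5 × 0.722^1 × 0.278^4 = 0.021562
P(M+10) = 0.278^5 = 0.001660
The M+2 peak is largest (0.377714); scaling to 100 gives 51.9 : 100.0 : 77.0 : 29.7 : 5.7 : 0.4.

51.9 : 100.0 : 77.0 : 29.7 : 5.7 : 0.4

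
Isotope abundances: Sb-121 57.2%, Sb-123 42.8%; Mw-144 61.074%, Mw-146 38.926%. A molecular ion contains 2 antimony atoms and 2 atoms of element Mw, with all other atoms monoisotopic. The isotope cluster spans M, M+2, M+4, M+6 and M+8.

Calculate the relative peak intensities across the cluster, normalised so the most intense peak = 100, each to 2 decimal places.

34.80 : 96.43 : 100.00 : 45.99 : 7.91

Antimony pattern (n=2): 0.327184 : 0.489632 : 0.183184
Element Mw pattern (n=2): 0.37300335 : 0.4754733 : 0.15152335
Convolve the two distributions (both contribute in 2-u steps):
  M: 0.327184×0.37300335 = 0.122041
  M+2: 0.327184×0.4754733 + 0.489632×0.37300335 = 0.338202
  M+4: 0.327184×0.15152335 + 0.489632×0.4754733 + 0.183184×0.37300335 = 0.350711
  M+6: 0.489632×0.15152335 + 0.183184×0.4754733 = 0.161290
  M+8: 0.183184×0.15152335 = 0.027757
Scale to base peak (0.350711) = 100: 34.80 : 96.43 : 100.00 : 45.99 : 7.91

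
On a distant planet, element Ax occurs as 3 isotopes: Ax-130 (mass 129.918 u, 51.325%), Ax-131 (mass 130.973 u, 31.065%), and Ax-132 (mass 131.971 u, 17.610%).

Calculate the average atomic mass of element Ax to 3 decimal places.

Ar = Σ fᵢ·mᵢ = 0.51325 × 129.918 + 0.31065 × 130.973 + 0.17610 × 131.971
= 66.6804 + 40.6868 + 23.2401 = 130.6073 u

130.607 u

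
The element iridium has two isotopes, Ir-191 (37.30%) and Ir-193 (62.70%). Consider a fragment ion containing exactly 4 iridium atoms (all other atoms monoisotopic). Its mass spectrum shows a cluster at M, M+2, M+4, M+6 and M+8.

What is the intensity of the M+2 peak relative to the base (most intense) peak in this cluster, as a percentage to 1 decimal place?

35.4%

Term probabilities: M 0.0194, M+2 0.1302, M+4 0.3282, M+6 0.3678, M+8 0.1546. Base peak = M+6.
P(M+6) = C(4,3) × 0.3730^1 × 0.6270^3 = 4 × 0.3730 × 0.24649188 = 0.367766 (base)
P(M+2) = C(4,1) × 0.3730^3 × 0.6270^1 = 4 × 0.05189512 × 0.6270 = 0.130153
Relative intensity = 0.130153 / 0.367766 × 100 = 35.4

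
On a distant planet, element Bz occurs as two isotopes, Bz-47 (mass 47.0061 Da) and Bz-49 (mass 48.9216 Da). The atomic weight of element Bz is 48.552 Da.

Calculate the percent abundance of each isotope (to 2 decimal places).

Let x be the fractional abundance of Bz-47; then Bz-49 has abundance 1 − x.
47.0061·x + 48.9216·(1 − x) = 48.552
(47.0061 − 48.9216)·x = 48.552 − 48.9216
x = -0.3696 / -1.9155 = 0.19295 → 19.30% Bz-47, 80.70% Bz-49.

Bz-47: 19.30%, Bz-49: 80.70%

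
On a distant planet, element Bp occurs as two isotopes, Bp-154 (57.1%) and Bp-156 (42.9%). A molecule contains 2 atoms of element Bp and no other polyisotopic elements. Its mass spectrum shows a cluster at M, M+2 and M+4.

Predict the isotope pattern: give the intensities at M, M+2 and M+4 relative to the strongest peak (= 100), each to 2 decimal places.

Expanding (0.571 + 0.429)^2:
P(M) = 0.571^2 = 0.326041
P(M+2) = 2 × 0.571^1 × 0.429^1 = 0.489918
P(M+4) = 0.429^2 = 0.184041
The M+2 peak is largest (0.489918); scaling to 100 gives 66.55 : 100.00 : 37.57.

66.55 : 100.00 : 37.57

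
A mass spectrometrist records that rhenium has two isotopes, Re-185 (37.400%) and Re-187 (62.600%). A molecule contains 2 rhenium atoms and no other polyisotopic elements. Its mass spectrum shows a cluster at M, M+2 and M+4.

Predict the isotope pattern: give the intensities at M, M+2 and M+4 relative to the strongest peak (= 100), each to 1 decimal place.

Expanding (0.37400 + 0.62600)^2:
P(M) = 0.37400^2 = 0.139876
P(M+2) = 2 × 0.37400^1 × 0.62600^1 = 0.468248
P(M+4) = 0.62600^2 = 0.391876
The M+2 peak is largest (0.468248); scaling to 100 gives 29.9 : 100.0 : 83.7.

29.9 : 100.0 : 83.7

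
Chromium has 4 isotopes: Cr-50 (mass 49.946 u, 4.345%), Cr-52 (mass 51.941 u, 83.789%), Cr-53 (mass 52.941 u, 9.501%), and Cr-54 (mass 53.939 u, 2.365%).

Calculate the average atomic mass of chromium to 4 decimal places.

51.9966 u

The abundance-weighted mean is 0.04345 × 49.946 + 0.83789 × 51.941 + 0.09501 × 52.941 + 0.02365 × 53.939
= 2.17015 + 43.52084 + 5.02992 + 1.27566 = 51.99657 u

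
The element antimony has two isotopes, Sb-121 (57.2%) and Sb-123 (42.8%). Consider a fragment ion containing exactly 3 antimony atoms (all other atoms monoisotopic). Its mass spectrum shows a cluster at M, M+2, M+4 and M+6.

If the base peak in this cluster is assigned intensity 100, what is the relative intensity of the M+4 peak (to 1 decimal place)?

74.8

Term probabilities: M 0.1871, M+2 0.4201, M+4 0.3143, M+6 0.0784. Base peak = M+2.
P(M+2) = C(3,1) × 0.572^2 × 0.428^1 = 3 × 0.327184 × 0.4280 = 0.420104 (base)
P(M+4) = C(3,2) × 0.572^1 × 0.428^2 = 3 × 0.5720 × 0.183184 = 0.314344
Relative intensity = 0.314344 / 0.420104 × 100 = 74.8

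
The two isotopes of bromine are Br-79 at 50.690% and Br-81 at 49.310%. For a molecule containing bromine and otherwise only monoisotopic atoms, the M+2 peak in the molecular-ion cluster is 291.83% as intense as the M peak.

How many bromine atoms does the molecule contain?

3

The M+2/M ratio from n Br atoms is n · q/p = n · 0.49310/0.50690.
n = 2.9183 × 0.50690/0.49310 = 3.00 ≈ 3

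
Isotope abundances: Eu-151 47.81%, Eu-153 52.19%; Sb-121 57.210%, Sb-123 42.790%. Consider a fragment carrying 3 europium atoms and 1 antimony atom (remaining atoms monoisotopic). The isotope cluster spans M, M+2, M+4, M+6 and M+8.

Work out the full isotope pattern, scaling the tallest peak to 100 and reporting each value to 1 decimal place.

16.6 : 66.8 : 100.0 : 66.0 : 16.1

Europium pattern (n=3): 0.10928391 : 0.3578871 : 0.39067407 : 0.14215492
Antimony pattern (n=1): 0.5721 : 0.4279
Convolve the two distributions (both contribute in 2-u steps):
  M: 0.10928391×0.5721 = 0.062521
  M+2: 0.10928391×0.4279 + 0.3578871×0.5721 = 0.251510
  M+4: 0.3578871×0.4279 + 0.39067407×0.5721 = 0.376645
  M+6: 0.39067407×0.4279 + 0.14215492×0.5721 = 0.248496
  M+8: 0.14215492×0.4279 = 0.060828
Scale to base peak (0.376645) = 100: 16.6 : 66.8 : 100.0 : 66.0 : 16.1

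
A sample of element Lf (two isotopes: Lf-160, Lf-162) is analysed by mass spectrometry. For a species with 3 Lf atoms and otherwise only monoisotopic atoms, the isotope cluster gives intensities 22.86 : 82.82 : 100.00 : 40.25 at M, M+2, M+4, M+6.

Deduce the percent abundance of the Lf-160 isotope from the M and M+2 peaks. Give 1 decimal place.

45.3%

Write p for the Lf-160 fraction. I(M+2)/I(M) = [C(3,1)·p^2·(1−p)] / p^3 = 3·(1−p)/p = 82.82/22.86 = 3.6229
(1−p)/p = 3.6229/3 = 1.2076  ⇒  p = 1/(1 + 1.2076) = 0.4530
Lf-160: 45.3%, Lf-162: 54.7%.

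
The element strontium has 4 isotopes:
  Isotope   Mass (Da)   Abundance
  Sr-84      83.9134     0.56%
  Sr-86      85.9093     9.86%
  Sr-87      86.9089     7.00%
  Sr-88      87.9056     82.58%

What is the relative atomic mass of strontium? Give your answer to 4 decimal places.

The abundance-weighted mean is 0.0056 × 83.9134 + 0.0986 × 85.9093 + 0.0700 × 86.9089 + 0.8258 × 87.9056
= 0.46992 + 8.47066 + 6.08362 + 72.59244 = 87.61664 Da

87.6166 Da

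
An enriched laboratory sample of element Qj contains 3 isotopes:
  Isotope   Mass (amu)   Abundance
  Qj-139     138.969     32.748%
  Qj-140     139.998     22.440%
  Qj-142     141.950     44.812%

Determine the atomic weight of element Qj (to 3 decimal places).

140.536 amu

Average mass = Σ (abundance × isotope mass) = 0.32748 × 138.969 + 0.22440 × 139.998 + 0.44812 × 141.950
= 45.5096 + 31.4156 + 63.6106 = 140.5358 amu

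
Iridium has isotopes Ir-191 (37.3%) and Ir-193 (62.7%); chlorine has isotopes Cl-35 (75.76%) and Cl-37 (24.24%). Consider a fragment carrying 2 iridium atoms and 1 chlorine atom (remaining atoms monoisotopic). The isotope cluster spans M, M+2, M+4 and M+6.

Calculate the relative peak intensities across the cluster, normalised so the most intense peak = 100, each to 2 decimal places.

Iridium pattern (n=2): 0.139129 : 0.467742 : 0.393129
Chlorine pattern (n=1): 0.7576 : 0.2424
Convolve the two distributions (both contribute in 2-u steps):
  M: 0.139129×0.7576 = 0.105404
  M+2: 0.139129×0.2424 + 0.467742×0.7576 = 0.388086
  M+4: 0.467742×0.2424 + 0.393129×0.7576 = 0.411215
  M+6: 0.393129×0.2424 = 0.095294
Scale to base peak (0.411215) = 100: 25.63 : 94.38 : 100.00 : 23.17

25.63 : 94.38 : 100.00 : 23.17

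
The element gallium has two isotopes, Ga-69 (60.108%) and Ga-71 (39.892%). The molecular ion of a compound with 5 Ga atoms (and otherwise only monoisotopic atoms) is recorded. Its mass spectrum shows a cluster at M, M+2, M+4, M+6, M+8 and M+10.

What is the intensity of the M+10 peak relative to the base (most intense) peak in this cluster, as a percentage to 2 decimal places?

2.92%

(0.60108 + 0.39892)^5 gives M 0.0785, M+2 0.2604, M+4 0.3456, M+6 0.2294, M+8 0.0761, M+10 0.0101; the largest is M+4.
P(M+4) = C(5,2) × 0.60108^3 × 0.39892^2 = 10 × 0.2171685 × 0.15913717 = 0.345596 (base)
P(M+10) = C(5,5) × 0.60108^0 × 0.39892^5 = 1 × 1.0000 × 0.0101025 = 0.010103
Relative intensity = 0.010103 / 0.345596 × 100 = 2.92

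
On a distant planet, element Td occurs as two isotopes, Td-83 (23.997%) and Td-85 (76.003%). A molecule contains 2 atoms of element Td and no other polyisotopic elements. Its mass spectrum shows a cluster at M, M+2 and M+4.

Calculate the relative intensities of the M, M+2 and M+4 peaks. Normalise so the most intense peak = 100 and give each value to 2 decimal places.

9.97 : 63.15 : 100.00

Each Td atom is independently Td-83 (p = 0.23997) or Td-85 (q = 0.76003); the cluster is the binomial expansion (p + q)^2.
P(M) = 0.23997^2 = 0.057586
P(M+2) = 2 × 0.23997^1 × 0.76003^1 = 0.364769
P(M+4) = 0.76003^2 = 0.577646
The M+4 peak is largest (0.577646); scaling to 100 gives 9.97 : 63.15 : 100.00.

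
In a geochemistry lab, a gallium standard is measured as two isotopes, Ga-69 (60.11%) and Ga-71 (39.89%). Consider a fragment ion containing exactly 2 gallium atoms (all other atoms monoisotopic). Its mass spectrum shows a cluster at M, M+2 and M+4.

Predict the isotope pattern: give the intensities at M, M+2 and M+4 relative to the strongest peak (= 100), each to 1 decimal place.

The 2 Ga atoms are independent, so intensities follow the terms of (0.6011 + 0.3989)^2.
P(M) = 0.6011^2 = 0.361321
P(M+2) = 2 × 0.6011^1 × 0.3989^1 = 0.479558
P(M+4) = 0.3989^2 = 0.159121
The M+2 peak is largest (0.479558); scaling to 100 gives 75.3 : 100.0 : 33.2.

75.3 : 100.0 : 33.2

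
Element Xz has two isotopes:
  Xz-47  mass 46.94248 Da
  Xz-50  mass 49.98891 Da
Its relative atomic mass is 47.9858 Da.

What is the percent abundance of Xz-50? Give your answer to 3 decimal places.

34.247%

Let x be the fractional abundance of Xz-47; then Xz-50 has abundance 1 − x.
46.94248·x + 49.98891·(1 − x) = 47.9858
(46.94248 − 49.98891)·x = 47.9858 − 49.98891
x = -2.00311 / -3.04643 = 0.65753 → 65.753% Xz-47, 34.247% Xz-50.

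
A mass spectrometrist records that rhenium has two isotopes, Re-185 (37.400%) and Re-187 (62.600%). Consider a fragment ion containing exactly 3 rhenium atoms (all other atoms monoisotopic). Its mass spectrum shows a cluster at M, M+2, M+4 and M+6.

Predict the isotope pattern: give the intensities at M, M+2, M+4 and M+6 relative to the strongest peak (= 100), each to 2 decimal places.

Expanding (0.37400 + 0.62600)^3:
P(M) = 0.37400^3 = 0.052314
P(M+2) = 3 × 0.37400^2 × 0.62600^1 = 0.262687
P(M+4) = 3 × 0.37400^1 × 0.62600^2 = 0.439685
P(M+6) = 0.62600^3 = 0.245314
The M+4 peak is largest (0.439685); scaling to 100 gives 11.90 : 59.74 : 100.00 : 55.79.

11.90 : 59.74 : 100.00 : 55.79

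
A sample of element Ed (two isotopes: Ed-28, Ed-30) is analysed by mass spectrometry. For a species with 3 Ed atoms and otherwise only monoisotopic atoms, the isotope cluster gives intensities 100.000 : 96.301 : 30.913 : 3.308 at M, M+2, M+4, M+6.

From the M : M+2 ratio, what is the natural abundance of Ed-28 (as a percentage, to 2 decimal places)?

Let p = fractional abundance of Ed-28. I(M+2)/I(M) = [C(3,1)·p^2·(1−p)] / p^3 = 3·(1−p)/p = 96.301/100.000 = 0.9630
(1−p)/p = 0.9630/3 = 0.3210  ⇒  p = 1/(1 + 0.3210) = 0.7570
Ed-28: 75.70%, Ed-30: 24.30%.

75.70%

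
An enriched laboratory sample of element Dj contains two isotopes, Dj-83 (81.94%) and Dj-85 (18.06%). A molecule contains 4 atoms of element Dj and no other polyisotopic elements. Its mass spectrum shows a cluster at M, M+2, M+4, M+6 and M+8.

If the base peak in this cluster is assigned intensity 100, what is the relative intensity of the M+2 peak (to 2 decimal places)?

Term probabilities: M 0.4508, M+2 0.3974, M+4 0.1314, M+6 0.0193, M+8 0.0011. Base peak = M.
P(M) = C(4,0) × 0.8194^4 × 0.1806^0 = 1 × 0.45079993 × 1.0000 = 0.450800 (base)
P(M+2) = C(4,1) × 0.8194^3 × 0.1806^1 = 4 × 0.55015857 × 0.1806 = 0.397435
Relative intensity = 0.397435 / 0.450800 × 100 = 88.16

88.16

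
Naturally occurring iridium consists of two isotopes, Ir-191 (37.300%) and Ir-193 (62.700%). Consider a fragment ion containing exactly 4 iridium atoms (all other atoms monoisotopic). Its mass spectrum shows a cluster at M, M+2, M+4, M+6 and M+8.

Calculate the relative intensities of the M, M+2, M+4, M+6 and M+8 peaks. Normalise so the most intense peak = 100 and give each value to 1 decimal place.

The 4 Ir atoms are independent, so intensities follow the terms of (0.37300 + 0.62700)^4.
P(M) = 0.37300^4 = 0.019357
P(M+2) = 4 × 0.37300^3 × 0.62700^1 = 0.130153
P(M+4) = 6 × 0.37300^2 × 0.62700^2 = 0.328174
P(M+6) = 4 × 0.37300^1 × 0.62700^3 = 0.367766
P(M+8) = 0.62700^4 = 0.154550
The M+6 peak is largest (0.367766); scaling to 100 gives 5.3 : 35.4 : 89.2 : 100.0 : 42.0.

5.3 : 35.4 : 89.2 : 100.0 : 42.0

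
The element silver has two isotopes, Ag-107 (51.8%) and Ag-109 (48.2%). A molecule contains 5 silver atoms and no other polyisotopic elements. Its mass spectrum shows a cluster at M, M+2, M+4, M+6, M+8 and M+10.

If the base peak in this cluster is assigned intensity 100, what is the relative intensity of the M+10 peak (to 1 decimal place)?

Binomial terms of (0.518 + 0.482)^5: M 0.0373, M+2 0.1735, M+4 0.3229, M+6 0.3005, M+8 0.1398, M+10 0.0260 → M+4 is the base peak.
P(M+4) = C(5,2) × 0.518^3 × 0.482^2 = 10 × 0.13899183 × 0.232324 = 0.322911 (base)
P(M+10) = C(5,5) × 0.518^0 × 0.482^5 = 1 × 1.0000 × 0.02601568 = 0.026016
Relative intensity = 0.026016 / 0.322911 × 100 = 8.1

8.1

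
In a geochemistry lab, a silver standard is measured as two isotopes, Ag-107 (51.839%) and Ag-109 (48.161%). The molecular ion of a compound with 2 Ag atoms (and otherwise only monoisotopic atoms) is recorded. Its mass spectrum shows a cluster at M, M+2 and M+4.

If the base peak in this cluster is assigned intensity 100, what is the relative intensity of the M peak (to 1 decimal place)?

(0.51839 + 0.48161)^2 gives M 0.2687, M+2 0.4993, M+4 0.2319; the largest is M+2.
P(M+2) = C(2,1) × 0.51839^1 × 0.48161^1 = 2 × 0.51839 × 0.48161 = 0.499324 (base)
P(M) = C(2,0) × 0.51839^2 × 0.48161^0 = 1 × 0.26872819 × 1.0000 = 0.268728
Relative intensity = 0.268728 / 0.499324 × 100 = 53.8

53.8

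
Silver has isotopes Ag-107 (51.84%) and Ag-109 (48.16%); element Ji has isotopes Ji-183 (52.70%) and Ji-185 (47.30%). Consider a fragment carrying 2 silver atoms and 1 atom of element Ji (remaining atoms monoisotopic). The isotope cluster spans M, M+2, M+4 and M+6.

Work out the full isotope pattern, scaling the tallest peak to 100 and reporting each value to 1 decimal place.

36.3 : 100.0 : 91.8 : 28.1

Silver pattern (n=2): 0.26873856 : 0.49932288 : 0.23193856
Element Ji pattern (n=1): 0.5270 : 0.4730
Convolve the two distributions (both contribute in 2-u steps):
  M: 0.26873856×0.5270 = 0.141625
  M+2: 0.26873856×0.4730 + 0.49932288×0.5270 = 0.390256
  M+4: 0.49932288×0.4730 + 0.23193856×0.5270 = 0.358411
  M+6: 0.23193856×0.4730 = 0.109707
Scale to base peak (0.390256) = 100: 36.3 : 100.0 : 91.8 : 28.1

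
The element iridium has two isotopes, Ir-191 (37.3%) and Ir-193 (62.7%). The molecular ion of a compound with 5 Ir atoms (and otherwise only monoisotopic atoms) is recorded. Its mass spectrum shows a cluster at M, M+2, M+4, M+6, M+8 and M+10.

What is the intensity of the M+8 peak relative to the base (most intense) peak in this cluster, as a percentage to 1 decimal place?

84.0%

Term probabilities: M 0.0072, M+2 0.0607, M+4 0.2040, M+6 0.3429, M+8 0.2882, M+10 0.0969. Base peak = M+6.
P(M+6) = C(5,3) × 0.373^2 × 0.627^3 = 10 × 0.139129 × 0.24649188 = 0.342942 (base)
P(M+8) = C(5,4) × 0.373^1 × 0.627^4 = 5 × 0.3730 × 0.15455041 = 0.288237
Relative intensity = 0.288237 / 0.342942 × 100 = 84.0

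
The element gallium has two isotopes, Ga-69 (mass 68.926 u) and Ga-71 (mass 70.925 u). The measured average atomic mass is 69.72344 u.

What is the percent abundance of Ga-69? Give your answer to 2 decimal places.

Let x be the fractional abundance of Ga-69; then Ga-71 has abundance 1 − x.
68.926·x + 70.925·(1 − x) = 69.72344
(68.926 − 70.925)·x = 69.72344 − 70.925
x = -1.20156 / -1.999 = 0.60108 → 60.11% Ga-69, 39.89% Ga-71.

60.11%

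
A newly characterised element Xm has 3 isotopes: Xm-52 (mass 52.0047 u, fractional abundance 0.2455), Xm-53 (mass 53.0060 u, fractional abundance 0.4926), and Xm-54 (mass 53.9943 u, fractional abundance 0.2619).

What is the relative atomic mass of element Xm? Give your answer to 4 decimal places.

Ar = Σ fᵢ·mᵢ = 0.2455 × 52.0047 + 0.4926 × 53.0060 + 0.2619 × 53.9943
= 12.76715 + 26.11076 + 14.14111 = 53.01902 u

53.0190 u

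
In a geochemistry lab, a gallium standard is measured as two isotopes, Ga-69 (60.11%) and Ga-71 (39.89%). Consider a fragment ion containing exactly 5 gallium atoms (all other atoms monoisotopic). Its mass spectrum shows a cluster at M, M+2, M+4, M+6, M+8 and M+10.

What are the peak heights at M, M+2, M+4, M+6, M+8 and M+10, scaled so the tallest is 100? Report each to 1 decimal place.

22.7 : 75.3 : 100.0 : 66.4 : 22.0 : 2.9

Each Ga atom is independently Ga-69 (p = 0.6011) or Ga-71 (q = 0.3989); the cluster is the binomial expansion (p + q)^5.
P(M) = 0.6011^5 = 0.078475
P(M+2) = 5 × 0.6011^4 × 0.3989^1 = 0.260388
P(M+4) = 10 × 0.6011^3 × 0.3989^2 = 0.345596
P(M+6) = 10 × 0.6011^2 × 0.3989^3 = 0.229343
P(M+8) = 5 × 0.6011^1 × 0.3989^4 = 0.076098
P(M+10) = 0.3989^5 = 0.010100
The M+4 peak is largest (0.345596); scaling to 100 gives 22.7 : 75.3 : 100.0 : 66.4 : 22.0 : 2.9.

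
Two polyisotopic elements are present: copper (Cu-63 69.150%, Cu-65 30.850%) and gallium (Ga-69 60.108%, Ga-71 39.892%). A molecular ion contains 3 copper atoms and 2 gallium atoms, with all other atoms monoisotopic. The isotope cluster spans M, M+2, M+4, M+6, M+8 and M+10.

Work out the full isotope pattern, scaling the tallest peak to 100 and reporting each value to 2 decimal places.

35.54 : 94.73 : 100.00 : 52.27 : 13.53 : 1.39

Copper pattern (n=3): 0.33065611 : 0.44254842 : 0.19743483 : 0.02936064
Gallium pattern (n=2): 0.36129717 : 0.47956567 : 0.15913717
Convolve the two distributions (both contribute in 2-u steps):
  M: 0.33065611×0.36129717 = 0.119465
  M+2: 0.33065611×0.47956567 + 0.44254842×0.36129717 = 0.318463
  M+4: 0.33065611×0.15913717 + 0.44254842×0.47956567 + 0.19743483×0.36129717 = 0.336183
  M+6: 0.44254842×0.15913717 + 0.19743483×0.47956567 + 0.02936064×0.36129717 = 0.175717
  M+8: 0.19743483×0.15913717 + 0.02936064×0.47956567 = 0.045500
  M+10: 0.02936064×0.15913717 = 0.004672
Scale to base peak (0.336183) = 100: 35.54 : 94.73 : 100.00 : 52.27 : 13.53 : 1.39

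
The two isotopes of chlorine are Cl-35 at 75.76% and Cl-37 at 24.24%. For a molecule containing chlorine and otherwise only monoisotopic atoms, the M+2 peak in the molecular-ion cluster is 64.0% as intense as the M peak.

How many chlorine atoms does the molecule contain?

For n independent Cl atoms, I(M+2)/I(M) = n · (abundance Cl-37) / (abundance Cl-35) = n · 0.2424/0.7576.
n = 0.640 × 0.7576/0.2424 = 2.00 ≈ 2

2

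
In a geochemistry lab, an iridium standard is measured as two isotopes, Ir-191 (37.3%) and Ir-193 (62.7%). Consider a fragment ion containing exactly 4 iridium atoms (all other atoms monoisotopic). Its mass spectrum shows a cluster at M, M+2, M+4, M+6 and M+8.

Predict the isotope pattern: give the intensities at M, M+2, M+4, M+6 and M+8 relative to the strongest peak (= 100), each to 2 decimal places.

5.26 : 35.39 : 89.23 : 100.00 : 42.02

Each Ir atom is independently Ir-191 (p = 0.373) or Ir-193 (q = 0.627); the cluster is the binomial expansion (p + q)^4.
P(M) = 0.373^4 = 0.019357
P(M+2) = 4 × 0.373^3 × 0.627^1 = 0.130153
P(M+4) = 6 × 0.373^2 × 0.627^2 = 0.328174
P(M+6) = 4 × 0.373^1 × 0.627^3 = 0.367766
P(M+8) = 0.627^4 = 0.154550
The M+6 peak is largest (0.367766); scaling to 100 gives 5.26 : 35.39 : 89.23 : 100.00 : 42.02.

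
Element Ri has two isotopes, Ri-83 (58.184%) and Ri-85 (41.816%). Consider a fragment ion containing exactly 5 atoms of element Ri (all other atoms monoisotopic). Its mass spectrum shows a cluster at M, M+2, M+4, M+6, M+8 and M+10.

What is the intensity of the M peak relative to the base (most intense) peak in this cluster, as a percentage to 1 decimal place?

Binomial terms of (0.58184 + 0.41816)^5: M 0.0667, M+2 0.2396, M+4 0.3444, M+6 0.2475, M+8 0.0889, M+10 0.0128 → M+4 is the base peak.
P(M+4) = C(5,2) × 0.58184^3 × 0.41816^2 = 10 × 0.19697483 × 0.17485779 = 0.344426 (base)
P(M) = C(5,0) × 0.58184^5 × 0.41816^0 = 1 × 0.06668342 × 1.0000 = 0.066683
Relative intensity = 0.066683 / 0.344426 × 100 = 19.4

19.4%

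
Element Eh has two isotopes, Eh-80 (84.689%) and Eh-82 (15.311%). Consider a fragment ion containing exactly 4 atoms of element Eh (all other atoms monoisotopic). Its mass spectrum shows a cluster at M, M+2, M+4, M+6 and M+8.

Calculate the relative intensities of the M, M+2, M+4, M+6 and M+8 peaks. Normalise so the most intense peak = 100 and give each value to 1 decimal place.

100.0 : 72.3 : 19.6 : 2.4 : 0.1

Each Eh atom is independently Eh-80 (p = 0.84689) or Eh-82 (q = 0.15311); the cluster is the binomial expansion (p + q)^4.
P(M) = 0.84689^4 = 0.514408
P(M+2) = 4 × 0.84689^3 × 0.15311^1 = 0.372001
P(M+4) = 6 × 0.84689^2 × 0.15311^2 = 0.100882
P(M+6) = 4 × 0.84689^1 × 0.15311^3 = 0.012159
P(M+8) = 0.15311^4 = 0.000550
The M peak is largest (0.514408); scaling to 100 gives 100.0 : 72.3 : 19.6 : 2.4 : 0.1.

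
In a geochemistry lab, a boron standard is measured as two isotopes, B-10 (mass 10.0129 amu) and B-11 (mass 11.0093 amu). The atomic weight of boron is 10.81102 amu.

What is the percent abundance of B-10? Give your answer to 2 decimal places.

Writing the weighted mean with unknown fraction x of B-10:
10.0129·x + 11.0093·(1 − x) = 10.81102
(10.0129 − 11.0093)·x = 10.81102 − 11.0093
x = -0.19828 / -0.9964 = 0.19900 → 19.90% B-10, 80.10% B-11.

19.90%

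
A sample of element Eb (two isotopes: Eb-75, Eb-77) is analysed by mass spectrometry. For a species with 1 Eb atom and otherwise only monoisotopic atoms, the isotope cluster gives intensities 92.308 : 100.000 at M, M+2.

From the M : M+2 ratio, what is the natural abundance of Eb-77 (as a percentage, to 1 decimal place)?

Let p = fractional abundance of Eb-75. I(M+2)/I(M) = [C(1,1)·p^0·(1−p)] / p^1 = 1·(1−p)/p = 100.000/92.308 = 1.0833
(1−p)/p = 1.0833/1 = 1.0833  ⇒  p = 1/(1 + 1.0833) = 0.4800
Eb-75: 48.0%, Eb-77: 52.0%.

52.0%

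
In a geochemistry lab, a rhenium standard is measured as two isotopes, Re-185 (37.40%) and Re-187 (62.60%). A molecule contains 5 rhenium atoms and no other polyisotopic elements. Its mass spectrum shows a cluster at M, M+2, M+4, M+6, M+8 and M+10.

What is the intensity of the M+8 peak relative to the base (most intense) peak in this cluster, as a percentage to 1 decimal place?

83.7%

Binomial terms of (0.3740 + 0.6260)^5: M 0.0073, M+2 0.0612, M+4 0.2050, M+6 0.3431, M+8 0.2872, M+10 0.0961 → M+6 is the base peak.
P(M+6) = C(5,3) × 0.3740^2 × 0.6260^3 = 10 × 0.139876 × 0.24531438 = 0.343136 (base)
P(M+8) = C(5,4) × 0.3740^1 × 0.6260^4 = 5 × 0.3740 × 0.1535668 = 0.287170
Relative intensity = 0.287170 / 0.343136 × 100 = 83.7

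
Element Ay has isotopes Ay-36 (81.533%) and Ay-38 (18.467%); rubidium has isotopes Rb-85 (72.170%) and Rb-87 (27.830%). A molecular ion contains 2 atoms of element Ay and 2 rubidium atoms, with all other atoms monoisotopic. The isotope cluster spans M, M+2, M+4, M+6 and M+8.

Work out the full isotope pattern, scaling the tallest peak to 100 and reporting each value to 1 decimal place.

Element Ay pattern (n=2): 0.66476301 : 0.30113398 : 0.03410301
Rubidium pattern (n=2): 0.52085089 : 0.40169822 : 0.07745089
Convolve the two distributions (both contribute in 2-u steps):
  M: 0.66476301×0.52085089 = 0.346242
  M+2: 0.66476301×0.40169822 + 0.30113398×0.52085089 = 0.423880
  M+4: 0.66476301×0.07745089 + 0.30113398×0.40169822 + 0.03410301×0.52085089 = 0.190214
  M+6: 0.30113398×0.07745089 + 0.03410301×0.40169822 = 0.037022
  M+8: 0.03410301×0.07745089 = 0.002641
Scale to base peak (0.423880) = 100: 81.7 : 100.0 : 44.9 : 8.7 : 0.6

81.7 : 100.0 : 44.9 : 8.7 : 0.6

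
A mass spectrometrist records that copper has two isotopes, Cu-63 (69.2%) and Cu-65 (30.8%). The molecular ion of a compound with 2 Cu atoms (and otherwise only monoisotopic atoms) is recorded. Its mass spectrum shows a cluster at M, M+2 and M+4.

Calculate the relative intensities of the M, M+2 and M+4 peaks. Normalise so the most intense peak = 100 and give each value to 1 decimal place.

100.0 : 89.0 : 19.8

The 2 Cu atoms are independent, so intensities follow the terms of (0.692 + 0.308)^2.
P(M) = 0.692^2 = 0.478864
P(M+2) = 2 × 0.692^1 × 0.308^1 = 0.426272
P(M+4) = 0.308^2 = 0.094864
The M peak is largest (0.478864); scaling to 100 gives 100.0 : 89.0 : 19.8.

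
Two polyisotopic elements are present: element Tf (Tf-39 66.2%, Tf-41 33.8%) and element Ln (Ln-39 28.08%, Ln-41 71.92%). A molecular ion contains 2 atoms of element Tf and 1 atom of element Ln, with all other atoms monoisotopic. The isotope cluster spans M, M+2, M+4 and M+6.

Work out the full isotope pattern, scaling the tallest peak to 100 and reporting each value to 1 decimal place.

Element Tf pattern (n=2): 0.438244 : 0.447512 : 0.114244
Element Ln pattern (n=1): 0.2808 : 0.7192
Convolve the two distributions (both contribute in 2-u steps):
  M: 0.438244×0.2808 = 0.123059
  M+2: 0.438244×0.7192 + 0.447512×0.2808 = 0.440846
  M+4: 0.447512×0.7192 + 0.114244×0.2808 = 0.353930
  M+6: 0.114244×0.7192 = 0.082164
Scale to base peak (0.440846) = 100: 27.9 : 100.0 : 80.3 : 18.6

27.9 : 100.0 : 80.3 : 18.6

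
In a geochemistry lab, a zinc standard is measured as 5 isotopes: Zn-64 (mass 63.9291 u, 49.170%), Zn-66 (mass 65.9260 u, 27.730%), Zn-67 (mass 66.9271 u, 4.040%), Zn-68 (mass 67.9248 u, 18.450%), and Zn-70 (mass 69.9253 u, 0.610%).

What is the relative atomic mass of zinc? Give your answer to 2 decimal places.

65.38 u

Weight each isotope mass by its fractional abundance: 0.49170 × 63.9291 + 0.27730 × 65.9260 + 0.04040 × 66.9271 + 0.18450 × 67.9248 + 0.00610 × 69.9253
= 31.43394 + 18.28128 + 2.70385 + 12.53213 + 0.42654 = 65.37774 u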